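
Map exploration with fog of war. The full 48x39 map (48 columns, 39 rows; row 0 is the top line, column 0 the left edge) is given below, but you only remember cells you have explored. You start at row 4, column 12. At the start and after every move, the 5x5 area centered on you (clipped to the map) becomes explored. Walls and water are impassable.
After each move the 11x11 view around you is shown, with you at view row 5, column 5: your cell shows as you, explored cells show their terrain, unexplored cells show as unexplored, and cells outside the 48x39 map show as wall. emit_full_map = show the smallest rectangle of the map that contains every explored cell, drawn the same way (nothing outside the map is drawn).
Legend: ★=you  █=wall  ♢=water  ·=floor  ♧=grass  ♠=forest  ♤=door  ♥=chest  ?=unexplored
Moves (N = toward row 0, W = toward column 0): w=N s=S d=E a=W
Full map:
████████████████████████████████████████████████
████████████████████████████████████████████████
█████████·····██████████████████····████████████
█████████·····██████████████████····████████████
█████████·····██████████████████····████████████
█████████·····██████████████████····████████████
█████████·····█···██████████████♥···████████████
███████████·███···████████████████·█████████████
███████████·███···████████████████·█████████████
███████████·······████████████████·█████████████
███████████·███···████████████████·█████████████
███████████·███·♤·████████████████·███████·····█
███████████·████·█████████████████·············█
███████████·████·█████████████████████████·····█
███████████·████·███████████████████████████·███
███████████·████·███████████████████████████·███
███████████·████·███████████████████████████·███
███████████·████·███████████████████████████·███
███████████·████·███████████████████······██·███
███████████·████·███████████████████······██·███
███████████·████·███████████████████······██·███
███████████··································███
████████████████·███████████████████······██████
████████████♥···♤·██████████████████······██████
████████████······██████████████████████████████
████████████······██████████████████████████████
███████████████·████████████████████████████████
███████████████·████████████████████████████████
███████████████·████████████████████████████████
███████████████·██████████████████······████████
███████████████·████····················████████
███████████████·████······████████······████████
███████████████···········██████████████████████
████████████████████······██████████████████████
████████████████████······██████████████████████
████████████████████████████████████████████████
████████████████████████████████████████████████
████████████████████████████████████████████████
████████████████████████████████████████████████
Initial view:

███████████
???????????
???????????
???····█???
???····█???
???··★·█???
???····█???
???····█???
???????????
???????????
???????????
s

???????????
???????????
???····█???
???····█???
???····█???
???··★·█???
???····█???
???█·███???
???????????
???????????
???????????

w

███████████
???????????
???????????
???····█???
???····█???
???··★·█???
???····█???
???····█???
???█·███???
???????????
???????????

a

███████████
???????????
???????????
???·····█??
???·····█??
???··★··█??
???·····█??
???·····█??
????█·███??
???????????
???????????

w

███████████
███████████
???????????
???█████???
???·····█??
???··★··█??
???·····█??
???·····█??
???·····█??
????█·███??
???????????

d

███████████
███████████
???????????
??██████???
??·····█???
??···★·█???
??·····█???
??·····█???
??·····█???
???█·███???
???????????

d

███████████
███████████
???????????
?███████???
?·····██???
?····★██???
?·····██???
?·····██???
?·····█????
??█·███????
???????????

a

███████████
███████████
???????????
??███████??
??·····██??
??···★·██??
??·····██??
??·····██??
??·····█???
???█·███???
???????????

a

███████████
███████████
???????????
???███████?
???·····██?
???··★··██?
???·····██?
???·····██?
???·····█??
????█·███??
???????????

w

███████████
███████████
███████████
???█████???
???███████?
???··★··██?
???·····██?
???·····██?
???·····██?
???·····█??
????█·███??

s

███████████
███████████
???█████???
???███████?
???·····██?
???··★··██?
???·····██?
???·····██?
???·····█??
????█·███??
???????????

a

███████████
███████████
????█████??
???████████
???█·····██
???█·★···██
???█·····██
???█·····██
????·····█?
?????█·███?
???????????

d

███████████
███████████
???█████???
??████████?
??█·····██?
??█··★··██?
??█·····██?
??█·····██?
???·····█??
????█·███??
???????????

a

███████████
███████████
????█████??
???████████
???█·····██
???█·★···██
???█·····██
???█·····██
????·····█?
?????█·███?
???????????

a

███████████
███████████
?????█████?
???████████
???██·····█
???██★····█
???██·····█
???██·····█
?????·····█
??????█·███
???????????

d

███████████
███████████
????█████??
??█████████
??██·····██
??██·★···██
??██·····██
??██·····██
????·····█?
?????█·███?
???????????

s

███████████
????█████??
??█████████
??██·····██
??██·····██
??██·★···██
??██·····██
???█·····█?
?????█·███?
???????????
???????????

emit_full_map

??█████??
█████████
██·····██
██·····██
██·★···██
██·····██
?█·····█?
???█·███?

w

███████████
███████████
????█████??
??█████████
??██·····██
??██·★···██
??██·····██
??██·····██
???█·····█?
?????█·███?
???????????

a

███████████
███████████
?????█████?
???████████
???██·····█
???██★····█
???██·····█
???██·····█
????█·····█
??????█·███
???????????

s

███████████
?????█████?
???████████
???██·····█
???██·····█
???██★····█
???██·····█
???██·····█
??????█·███
???????????
???????????

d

███████████
????█████??
??█████████
??██·····██
??██·····██
??██·★···██
??██·····██
??██·····█?
?????█·███?
???????????
???????????

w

███████████
███████████
????█████??
??█████████
??██·····██
??██·★···██
??██·····██
??██·····██
??██·····█?
?????█·███?
???????????

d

███████████
███████████
???█████???
?█████████?
?██·····██?
?██··★··██?
?██·····██?
?██·····██?
?██·····█??
????█·███??
???????????

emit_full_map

??█████??
█████████
██·····██
██··★··██
██·····██
██·····██
██·····█?
???█·███?

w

███████████
███████████
███████████
???█████???
?█████████?
?██··★··██?
?██·····██?
?██·····██?
?██·····██?
?██·····█??
????█·███??

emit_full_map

??█████??
█████████
██··★··██
██·····██
██·····██
██·····██
██·····█?
???█·███?


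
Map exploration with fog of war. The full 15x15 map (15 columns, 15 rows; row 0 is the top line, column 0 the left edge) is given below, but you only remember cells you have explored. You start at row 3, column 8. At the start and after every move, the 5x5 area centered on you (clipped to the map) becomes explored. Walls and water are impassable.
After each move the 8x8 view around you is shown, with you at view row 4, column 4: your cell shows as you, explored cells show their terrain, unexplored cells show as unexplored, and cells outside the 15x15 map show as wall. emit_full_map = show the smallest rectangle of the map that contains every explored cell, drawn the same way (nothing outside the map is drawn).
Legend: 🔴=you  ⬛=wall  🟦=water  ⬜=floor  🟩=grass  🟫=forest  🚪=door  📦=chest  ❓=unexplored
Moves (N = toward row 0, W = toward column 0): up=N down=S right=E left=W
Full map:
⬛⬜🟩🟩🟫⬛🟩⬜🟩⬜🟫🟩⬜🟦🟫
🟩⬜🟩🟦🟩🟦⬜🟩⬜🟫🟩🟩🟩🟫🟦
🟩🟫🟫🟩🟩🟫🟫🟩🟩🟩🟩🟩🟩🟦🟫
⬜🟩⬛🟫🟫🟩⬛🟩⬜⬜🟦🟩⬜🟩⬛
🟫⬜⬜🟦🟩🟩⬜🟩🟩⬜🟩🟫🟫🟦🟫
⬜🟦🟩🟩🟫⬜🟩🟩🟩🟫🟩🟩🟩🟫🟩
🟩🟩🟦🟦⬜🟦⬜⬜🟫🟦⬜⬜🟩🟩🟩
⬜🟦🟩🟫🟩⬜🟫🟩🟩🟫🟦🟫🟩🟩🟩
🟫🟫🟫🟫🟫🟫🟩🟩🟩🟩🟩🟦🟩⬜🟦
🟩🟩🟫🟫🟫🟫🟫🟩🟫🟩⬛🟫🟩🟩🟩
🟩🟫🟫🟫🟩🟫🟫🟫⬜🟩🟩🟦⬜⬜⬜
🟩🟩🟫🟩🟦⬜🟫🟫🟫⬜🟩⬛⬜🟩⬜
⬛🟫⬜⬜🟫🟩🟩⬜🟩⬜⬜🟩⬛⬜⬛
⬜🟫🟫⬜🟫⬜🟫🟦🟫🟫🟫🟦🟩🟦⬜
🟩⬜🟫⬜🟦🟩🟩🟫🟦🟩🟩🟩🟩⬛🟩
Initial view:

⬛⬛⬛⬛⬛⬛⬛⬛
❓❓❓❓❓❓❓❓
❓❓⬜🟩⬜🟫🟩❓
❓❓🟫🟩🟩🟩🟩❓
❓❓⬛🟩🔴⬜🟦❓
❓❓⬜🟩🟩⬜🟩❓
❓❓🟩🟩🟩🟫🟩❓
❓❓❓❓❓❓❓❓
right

⬛⬛⬛⬛⬛⬛⬛⬛
❓❓❓❓❓❓❓❓
❓⬜🟩⬜🟫🟩🟩❓
❓🟫🟩🟩🟩🟩🟩❓
❓⬛🟩⬜🔴🟦🟩❓
❓⬜🟩🟩⬜🟩🟫❓
❓🟩🟩🟩🟫🟩🟩❓
❓❓❓❓❓❓❓❓

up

⬛⬛⬛⬛⬛⬛⬛⬛
⬛⬛⬛⬛⬛⬛⬛⬛
❓❓⬜🟩⬜🟫🟩❓
❓⬜🟩⬜🟫🟩🟩❓
❓🟫🟩🟩🔴🟩🟩❓
❓⬛🟩⬜⬜🟦🟩❓
❓⬜🟩🟩⬜🟩🟫❓
❓🟩🟩🟩🟫🟩🟩❓

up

⬛⬛⬛⬛⬛⬛⬛⬛
⬛⬛⬛⬛⬛⬛⬛⬛
⬛⬛⬛⬛⬛⬛⬛⬛
❓❓⬜🟩⬜🟫🟩❓
❓⬜🟩⬜🔴🟩🟩❓
❓🟫🟩🟩🟩🟩🟩❓
❓⬛🟩⬜⬜🟦🟩❓
❓⬜🟩🟩⬜🟩🟫❓

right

⬛⬛⬛⬛⬛⬛⬛⬛
⬛⬛⬛⬛⬛⬛⬛⬛
⬛⬛⬛⬛⬛⬛⬛⬛
❓⬜🟩⬜🟫🟩⬜❓
⬜🟩⬜🟫🔴🟩🟩❓
🟫🟩🟩🟩🟩🟩🟩❓
⬛🟩⬜⬜🟦🟩⬜❓
⬜🟩🟩⬜🟩🟫❓❓

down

⬛⬛⬛⬛⬛⬛⬛⬛
⬛⬛⬛⬛⬛⬛⬛⬛
❓⬜🟩⬜🟫🟩⬜❓
⬜🟩⬜🟫🟩🟩🟩❓
🟫🟩🟩🟩🔴🟩🟩❓
⬛🟩⬜⬜🟦🟩⬜❓
⬜🟩🟩⬜🟩🟫🟫❓
🟩🟩🟩🟫🟩🟩❓❓

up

⬛⬛⬛⬛⬛⬛⬛⬛
⬛⬛⬛⬛⬛⬛⬛⬛
⬛⬛⬛⬛⬛⬛⬛⬛
❓⬜🟩⬜🟫🟩⬜❓
⬜🟩⬜🟫🔴🟩🟩❓
🟫🟩🟩🟩🟩🟩🟩❓
⬛🟩⬜⬜🟦🟩⬜❓
⬜🟩🟩⬜🟩🟫🟫❓

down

⬛⬛⬛⬛⬛⬛⬛⬛
⬛⬛⬛⬛⬛⬛⬛⬛
❓⬜🟩⬜🟫🟩⬜❓
⬜🟩⬜🟫🟩🟩🟩❓
🟫🟩🟩🟩🔴🟩🟩❓
⬛🟩⬜⬜🟦🟩⬜❓
⬜🟩🟩⬜🟩🟫🟫❓
🟩🟩🟩🟫🟩🟩❓❓

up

⬛⬛⬛⬛⬛⬛⬛⬛
⬛⬛⬛⬛⬛⬛⬛⬛
⬛⬛⬛⬛⬛⬛⬛⬛
❓⬜🟩⬜🟫🟩⬜❓
⬜🟩⬜🟫🔴🟩🟩❓
🟫🟩🟩🟩🟩🟩🟩❓
⬛🟩⬜⬜🟦🟩⬜❓
⬜🟩🟩⬜🟩🟫🟫❓

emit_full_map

❓⬜🟩⬜🟫🟩⬜
⬜🟩⬜🟫🔴🟩🟩
🟫🟩🟩🟩🟩🟩🟩
⬛🟩⬜⬜🟦🟩⬜
⬜🟩🟩⬜🟩🟫🟫
🟩🟩🟩🟫🟩🟩❓


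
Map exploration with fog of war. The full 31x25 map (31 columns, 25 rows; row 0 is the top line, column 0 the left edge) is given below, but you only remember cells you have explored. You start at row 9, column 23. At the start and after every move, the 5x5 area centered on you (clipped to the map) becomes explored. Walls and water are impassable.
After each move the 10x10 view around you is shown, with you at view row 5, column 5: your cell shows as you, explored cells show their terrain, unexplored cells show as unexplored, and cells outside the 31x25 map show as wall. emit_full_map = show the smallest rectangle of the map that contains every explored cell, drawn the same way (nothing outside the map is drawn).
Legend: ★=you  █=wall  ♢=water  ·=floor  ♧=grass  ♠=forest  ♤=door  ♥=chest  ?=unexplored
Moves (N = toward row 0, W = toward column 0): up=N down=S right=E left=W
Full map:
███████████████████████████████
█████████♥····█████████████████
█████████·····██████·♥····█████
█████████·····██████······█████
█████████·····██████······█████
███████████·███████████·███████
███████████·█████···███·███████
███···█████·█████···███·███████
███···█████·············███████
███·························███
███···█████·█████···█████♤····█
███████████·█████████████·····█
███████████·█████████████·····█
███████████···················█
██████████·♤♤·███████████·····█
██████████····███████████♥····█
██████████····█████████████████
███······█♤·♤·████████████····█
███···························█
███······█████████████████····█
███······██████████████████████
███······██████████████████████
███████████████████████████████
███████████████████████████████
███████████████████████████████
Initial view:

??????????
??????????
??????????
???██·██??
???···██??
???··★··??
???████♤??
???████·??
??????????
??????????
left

??????????
??????????
??????????
???███·██?
???····██?
???··★···?
???█████♤?
???█████·?
??????????
??????????

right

??????????
??????????
??????????
??███·██??
??····██??
??···★··??
??█████♤??
??█████·??
??????????
??????????

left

??????????
??????????
??????????
???███·██?
???····██?
???··★···?
???█████♤?
???█████·?
??????????
??????????

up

??????????
??????????
??????????
???███·█??
???███·██?
???··★·██?
???······?
???█████♤?
???█████·?
??????????

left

??????????
??????????
??????????
???·███·█?
???·███·██
???··★··██
???·······
???·█████♤
????█████·
??????????

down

??????????
??????????
???·███·█?
???·███·██
???·····██
???··★····
???·█████♤
???██████·
??????????
??????????

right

??????????
??????????
??·███·█??
??·███·██?
??·····██?
??···★···?
??·█████♤?
??██████·?
??????????
??????????

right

??????????
??????????
?·███·█???
?·███·██??
?·····██??
?····★··??
?·█████♤??
?██████·??
??????????
??????????

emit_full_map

·███·█?
·███·██
·····██
····★··
·█████♤
██████·

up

??????????
??????????
??????????
?·███·██??
?·███·██??
?····★██??
?·······??
?·█████♤??
?██████·??
??????????

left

??????????
??????????
??????????
??·███·██?
??·███·██?
??···★·██?
??·······?
??·█████♤?
??██████·?
??????????

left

??????????
??????????
??????????
???·███·██
???·███·██
???··★··██
???·······
???·█████♤
???██████·
??????????

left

??????????
??????????
??????????
???··███·█
???··███·█
???··★···█
???·······
???··█████
????██████
??????????

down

??????????
??????????
???··███·█
???··███·█
???······█
???··★····
???··█████
???███████
??????????
??????????

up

??????????
??????????
??????????
???··███·█
???··███·█
???··★···█
???·······
???··█████
???███████
??????????

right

??????????
??????????
??????????
??··███·██
??··███·██
??···★··██
??········
??··█████♤
??███████·
??????????

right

??????????
??????????
??????????
?··███·██?
?··███·██?
?····★·██?
?········?
?··█████♤?
?███████·?
??????????

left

??????????
??????????
??????????
??··███·██
??··███·██
??···★··██
??········
??··█████♤
??███████·
??????????

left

??????????
??????????
??????????
???··███·█
???··███·█
???··★···█
???·······
???··█████
???███████
??????????

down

??????????
??????????
???··███·█
???··███·█
???······█
???··★····
???··█████
???███████
??????????
??????????

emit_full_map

··███·██
··███·██
······██
··★·····
··█████♤
███████·

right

??????????
??????????
??··███·██
??··███·██
??······██
??···★····
??··█████♤
??███████·
??????????
??????????

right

??????????
??????????
?··███·██?
?··███·██?
?······██?
?····★···?
?··█████♤?
?███████·?
??????????
??????????

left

??????????
??????????
??··███·██
??··███·██
??······██
??···★····
??··█████♤
??███████·
??????????
??????????


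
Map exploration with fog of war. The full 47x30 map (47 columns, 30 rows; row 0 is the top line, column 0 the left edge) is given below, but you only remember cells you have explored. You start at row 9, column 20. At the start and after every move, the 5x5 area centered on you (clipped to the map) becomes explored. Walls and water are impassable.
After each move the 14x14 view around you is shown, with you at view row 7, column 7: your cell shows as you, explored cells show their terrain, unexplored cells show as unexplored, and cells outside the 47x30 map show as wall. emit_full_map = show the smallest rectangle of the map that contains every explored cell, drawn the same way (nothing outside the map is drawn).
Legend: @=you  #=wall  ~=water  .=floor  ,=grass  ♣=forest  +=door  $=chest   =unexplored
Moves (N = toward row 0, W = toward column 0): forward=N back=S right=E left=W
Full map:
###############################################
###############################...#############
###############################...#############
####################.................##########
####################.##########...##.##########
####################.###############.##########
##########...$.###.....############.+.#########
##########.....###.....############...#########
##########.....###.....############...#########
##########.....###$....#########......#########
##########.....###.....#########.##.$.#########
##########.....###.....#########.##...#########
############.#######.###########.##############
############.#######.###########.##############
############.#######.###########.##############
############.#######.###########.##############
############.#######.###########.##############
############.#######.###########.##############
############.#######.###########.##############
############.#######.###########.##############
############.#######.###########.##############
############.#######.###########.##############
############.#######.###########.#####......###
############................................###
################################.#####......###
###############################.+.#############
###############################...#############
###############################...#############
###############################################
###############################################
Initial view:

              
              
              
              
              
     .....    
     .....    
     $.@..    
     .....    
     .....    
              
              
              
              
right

              
              
              
              
              
    .....#    
    .....#    
    $..@.#    
    .....#    
    .....#    
              
              
              
              

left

              
              
              
              
              
     .....#   
     .....#   
     $.@..#   
     .....#   
     .....#   
              
              
              
              

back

              
              
              
              
     .....#   
     .....#   
     $....#   
     ..@..#   
     .....#   
     ##.##    
              
              
              
              

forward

              
              
              
              
              
     .....#   
     .....#   
     $.@..#   
     .....#   
     .....#   
     ##.##    
              
              
              

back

              
              
              
              
     .....#   
     .....#   
     $....#   
     ..@..#   
     .....#   
     ##.##    
              
              
              
              

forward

              
              
              
              
              
     .....#   
     .....#   
     $.@..#   
     .....#   
     .....#   
     ##.##    
              
              
              

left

              
              
              
              
              
     #.....#  
     #.....#  
     #$@...#  
     #.....#  
     #.....#  
      ##.##   
              
              
              

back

              
              
              
              
     #.....#  
     #.....#  
     #$....#  
     #.@...#  
     #.....#  
     ###.##   
              
              
              
              

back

              
              
              
     #.....#  
     #.....#  
     #$....#  
     #.....#  
     #.@...#  
     ###.##   
     ###.#    
              
              
              
              

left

              
              
              
      #.....# 
      #.....# 
     ##$....# 
     ##.....# 
     ##@....# 
     ####.##  
     ####.#   
              
              
              
              

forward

              
              
              
              
      #.....# 
     ##.....# 
     ##$....# 
     ##@....# 
     ##.....# 
     ####.##  
     ####.#   
              
              
              

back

              
              
              
      #.....# 
     ##.....# 
     ##$....# 
     ##.....# 
     ##@....# 
     ####.##  
     ####.#   
              
              
              
              

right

              
              
              
     #.....#  
    ##.....#  
    ##$....#  
    ##.....#  
    ##.@...#  
    ####.##   
    ####.#    
              
              
              
              

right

              
              
              
    #.....#   
   ##.....#   
   ##$....#   
   ##.....#   
   ##..@..#   
   ####.##    
   ####.##    
              
              
              
              

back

              
              
    #.....#   
   ##.....#   
   ##$....#   
   ##.....#   
   ##.....#   
   ####@##    
   ####.##    
     ##.##    
              
              
              
              

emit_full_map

 #.....#
##.....#
##$....#
##.....#
##.....#
####@## 
####.## 
  ##.## 

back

              
    #.....#   
   ##.....#   
   ##$....#   
   ##.....#   
   ##.....#   
   ####.##    
   ####@##    
     ##.##    
     ##.##    
              
              
              
              

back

    #.....#   
   ##.....#   
   ##$....#   
   ##.....#   
   ##.....#   
   ####.##    
   ####.##    
     ##@##    
     ##.##    
     ##.##    
              
              
              
              

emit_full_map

 #.....#
##.....#
##$....#
##.....#
##.....#
####.## 
####.## 
  ##@## 
  ##.## 
  ##.## 


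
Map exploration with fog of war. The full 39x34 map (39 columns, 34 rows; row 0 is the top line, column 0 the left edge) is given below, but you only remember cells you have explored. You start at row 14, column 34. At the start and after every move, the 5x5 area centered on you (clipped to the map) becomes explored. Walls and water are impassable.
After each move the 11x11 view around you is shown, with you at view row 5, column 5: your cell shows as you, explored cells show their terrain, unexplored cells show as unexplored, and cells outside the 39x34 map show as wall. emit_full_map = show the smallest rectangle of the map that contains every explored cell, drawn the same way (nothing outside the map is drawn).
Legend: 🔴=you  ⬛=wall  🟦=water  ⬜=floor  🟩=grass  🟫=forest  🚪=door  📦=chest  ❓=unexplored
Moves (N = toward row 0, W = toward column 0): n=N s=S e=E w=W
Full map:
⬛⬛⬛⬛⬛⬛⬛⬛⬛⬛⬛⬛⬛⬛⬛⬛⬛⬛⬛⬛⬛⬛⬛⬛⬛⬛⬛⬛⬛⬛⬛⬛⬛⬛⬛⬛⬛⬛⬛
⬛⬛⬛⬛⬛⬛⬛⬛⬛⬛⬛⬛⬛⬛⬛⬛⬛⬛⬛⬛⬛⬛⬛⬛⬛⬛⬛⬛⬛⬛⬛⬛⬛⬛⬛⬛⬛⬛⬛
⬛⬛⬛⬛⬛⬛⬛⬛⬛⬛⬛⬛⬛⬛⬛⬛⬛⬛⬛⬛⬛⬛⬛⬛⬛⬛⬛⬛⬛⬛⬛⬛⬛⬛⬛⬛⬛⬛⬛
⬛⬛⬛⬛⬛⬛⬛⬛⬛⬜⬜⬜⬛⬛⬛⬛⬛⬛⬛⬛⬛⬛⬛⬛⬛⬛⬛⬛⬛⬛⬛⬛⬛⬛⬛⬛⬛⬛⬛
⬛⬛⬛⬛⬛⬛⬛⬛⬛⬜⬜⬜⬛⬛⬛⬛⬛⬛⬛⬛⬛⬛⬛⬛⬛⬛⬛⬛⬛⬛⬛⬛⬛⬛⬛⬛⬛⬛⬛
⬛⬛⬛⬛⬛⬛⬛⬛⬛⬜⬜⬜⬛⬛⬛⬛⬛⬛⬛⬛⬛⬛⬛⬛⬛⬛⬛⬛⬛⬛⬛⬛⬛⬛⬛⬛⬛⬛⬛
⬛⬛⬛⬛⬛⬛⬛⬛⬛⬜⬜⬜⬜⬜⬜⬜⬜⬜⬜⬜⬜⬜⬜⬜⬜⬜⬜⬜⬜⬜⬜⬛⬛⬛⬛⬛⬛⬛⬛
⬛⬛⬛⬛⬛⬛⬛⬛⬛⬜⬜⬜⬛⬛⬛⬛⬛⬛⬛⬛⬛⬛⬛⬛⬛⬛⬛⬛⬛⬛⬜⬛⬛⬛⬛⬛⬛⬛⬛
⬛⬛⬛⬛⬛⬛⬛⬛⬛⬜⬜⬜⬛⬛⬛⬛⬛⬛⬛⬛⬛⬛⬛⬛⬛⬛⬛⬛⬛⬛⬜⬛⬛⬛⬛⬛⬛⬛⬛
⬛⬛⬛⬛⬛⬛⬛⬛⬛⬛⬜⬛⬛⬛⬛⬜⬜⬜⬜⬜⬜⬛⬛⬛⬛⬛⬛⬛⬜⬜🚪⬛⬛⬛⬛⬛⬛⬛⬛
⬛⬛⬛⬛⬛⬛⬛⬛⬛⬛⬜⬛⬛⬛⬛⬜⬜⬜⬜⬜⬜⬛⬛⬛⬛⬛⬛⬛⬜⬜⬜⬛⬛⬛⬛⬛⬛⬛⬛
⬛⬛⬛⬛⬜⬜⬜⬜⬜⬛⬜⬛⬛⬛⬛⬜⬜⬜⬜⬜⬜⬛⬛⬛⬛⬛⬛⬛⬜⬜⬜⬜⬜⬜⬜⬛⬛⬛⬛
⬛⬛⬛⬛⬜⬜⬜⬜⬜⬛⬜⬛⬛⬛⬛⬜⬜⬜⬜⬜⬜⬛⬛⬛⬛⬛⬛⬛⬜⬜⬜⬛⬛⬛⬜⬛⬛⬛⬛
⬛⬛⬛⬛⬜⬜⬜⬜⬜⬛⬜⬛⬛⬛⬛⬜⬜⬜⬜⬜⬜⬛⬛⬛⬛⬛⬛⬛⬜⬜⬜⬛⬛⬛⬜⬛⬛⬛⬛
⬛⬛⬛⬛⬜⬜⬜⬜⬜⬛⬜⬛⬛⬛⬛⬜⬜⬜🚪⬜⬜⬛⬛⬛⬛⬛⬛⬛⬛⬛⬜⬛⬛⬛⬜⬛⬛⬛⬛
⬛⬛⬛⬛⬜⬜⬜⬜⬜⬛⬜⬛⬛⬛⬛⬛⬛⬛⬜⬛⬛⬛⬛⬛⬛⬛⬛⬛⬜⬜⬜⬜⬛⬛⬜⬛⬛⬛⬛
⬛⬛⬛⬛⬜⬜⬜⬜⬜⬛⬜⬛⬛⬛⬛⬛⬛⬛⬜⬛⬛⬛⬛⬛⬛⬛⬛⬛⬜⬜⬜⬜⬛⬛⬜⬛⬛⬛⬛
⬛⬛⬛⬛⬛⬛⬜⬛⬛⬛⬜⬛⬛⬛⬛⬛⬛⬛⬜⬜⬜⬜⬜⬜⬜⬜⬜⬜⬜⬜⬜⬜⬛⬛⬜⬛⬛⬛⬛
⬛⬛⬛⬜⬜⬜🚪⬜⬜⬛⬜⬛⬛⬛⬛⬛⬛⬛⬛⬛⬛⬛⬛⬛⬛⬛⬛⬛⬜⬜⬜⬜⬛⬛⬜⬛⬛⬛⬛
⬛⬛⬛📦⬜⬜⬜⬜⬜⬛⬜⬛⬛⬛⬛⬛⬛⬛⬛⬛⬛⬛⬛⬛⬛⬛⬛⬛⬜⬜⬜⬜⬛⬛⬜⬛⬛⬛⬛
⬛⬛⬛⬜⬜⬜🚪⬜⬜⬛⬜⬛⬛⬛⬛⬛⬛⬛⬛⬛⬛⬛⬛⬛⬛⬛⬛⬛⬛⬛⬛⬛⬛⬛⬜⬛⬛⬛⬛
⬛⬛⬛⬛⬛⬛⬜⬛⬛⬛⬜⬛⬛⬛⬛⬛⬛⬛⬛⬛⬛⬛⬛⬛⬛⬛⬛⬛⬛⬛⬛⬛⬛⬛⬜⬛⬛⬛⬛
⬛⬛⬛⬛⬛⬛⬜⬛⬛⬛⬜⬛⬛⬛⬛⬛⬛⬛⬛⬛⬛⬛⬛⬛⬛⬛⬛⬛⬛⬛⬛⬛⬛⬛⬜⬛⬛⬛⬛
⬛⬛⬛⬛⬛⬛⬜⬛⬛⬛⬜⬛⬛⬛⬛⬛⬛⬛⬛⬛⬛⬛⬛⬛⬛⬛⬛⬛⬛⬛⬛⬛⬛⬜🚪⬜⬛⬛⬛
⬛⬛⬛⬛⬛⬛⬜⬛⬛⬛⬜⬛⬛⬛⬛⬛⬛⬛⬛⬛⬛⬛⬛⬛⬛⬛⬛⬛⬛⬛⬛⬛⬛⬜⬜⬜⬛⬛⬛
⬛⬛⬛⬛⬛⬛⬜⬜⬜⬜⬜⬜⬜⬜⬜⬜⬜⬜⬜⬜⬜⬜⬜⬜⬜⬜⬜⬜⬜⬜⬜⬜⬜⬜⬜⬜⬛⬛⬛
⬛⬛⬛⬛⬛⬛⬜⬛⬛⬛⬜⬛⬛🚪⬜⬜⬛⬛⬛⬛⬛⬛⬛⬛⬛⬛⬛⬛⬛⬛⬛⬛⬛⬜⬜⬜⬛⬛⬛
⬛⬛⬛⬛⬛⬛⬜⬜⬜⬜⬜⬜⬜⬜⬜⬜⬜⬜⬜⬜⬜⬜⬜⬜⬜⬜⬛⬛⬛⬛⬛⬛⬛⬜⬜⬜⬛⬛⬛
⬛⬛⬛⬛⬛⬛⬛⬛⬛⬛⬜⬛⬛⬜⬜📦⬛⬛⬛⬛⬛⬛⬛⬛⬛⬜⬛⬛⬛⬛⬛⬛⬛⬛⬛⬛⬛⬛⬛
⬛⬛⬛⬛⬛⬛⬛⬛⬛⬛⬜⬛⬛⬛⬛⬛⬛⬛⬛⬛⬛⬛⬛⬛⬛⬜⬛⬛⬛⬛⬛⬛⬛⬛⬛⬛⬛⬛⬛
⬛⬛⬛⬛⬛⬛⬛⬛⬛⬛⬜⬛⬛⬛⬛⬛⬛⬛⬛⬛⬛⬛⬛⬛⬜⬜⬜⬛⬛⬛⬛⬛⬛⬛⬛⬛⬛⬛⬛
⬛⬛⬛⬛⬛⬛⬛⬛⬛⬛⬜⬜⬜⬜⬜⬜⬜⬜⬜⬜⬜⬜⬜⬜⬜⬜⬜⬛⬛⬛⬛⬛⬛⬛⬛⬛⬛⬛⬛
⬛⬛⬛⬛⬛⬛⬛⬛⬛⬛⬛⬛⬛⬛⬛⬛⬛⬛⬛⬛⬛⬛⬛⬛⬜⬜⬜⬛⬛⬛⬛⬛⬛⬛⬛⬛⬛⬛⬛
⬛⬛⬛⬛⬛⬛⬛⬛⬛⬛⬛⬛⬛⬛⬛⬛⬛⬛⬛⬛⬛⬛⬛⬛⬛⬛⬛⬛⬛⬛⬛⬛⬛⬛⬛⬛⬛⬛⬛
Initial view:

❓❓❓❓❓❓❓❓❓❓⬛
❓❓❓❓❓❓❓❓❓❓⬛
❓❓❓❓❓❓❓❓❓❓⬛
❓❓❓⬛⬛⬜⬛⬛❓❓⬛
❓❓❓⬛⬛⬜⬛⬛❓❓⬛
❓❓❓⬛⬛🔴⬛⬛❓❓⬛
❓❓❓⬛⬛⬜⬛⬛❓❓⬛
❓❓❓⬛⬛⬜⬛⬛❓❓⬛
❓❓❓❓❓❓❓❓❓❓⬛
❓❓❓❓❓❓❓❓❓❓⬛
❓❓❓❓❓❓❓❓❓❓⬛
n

❓❓❓❓❓❓❓❓❓❓⬛
❓❓❓❓❓❓❓❓❓❓⬛
❓❓❓❓❓❓❓❓❓❓⬛
❓❓❓⬜⬜⬜⬛⬛❓❓⬛
❓❓❓⬛⬛⬜⬛⬛❓❓⬛
❓❓❓⬛⬛🔴⬛⬛❓❓⬛
❓❓❓⬛⬛⬜⬛⬛❓❓⬛
❓❓❓⬛⬛⬜⬛⬛❓❓⬛
❓❓❓⬛⬛⬜⬛⬛❓❓⬛
❓❓❓❓❓❓❓❓❓❓⬛
❓❓❓❓❓❓❓❓❓❓⬛

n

❓❓❓❓❓❓❓❓❓❓⬛
❓❓❓❓❓❓❓❓❓❓⬛
❓❓❓❓❓❓❓❓❓❓⬛
❓❓❓⬛⬛⬛⬛⬛❓❓⬛
❓❓❓⬜⬜⬜⬛⬛❓❓⬛
❓❓❓⬛⬛🔴⬛⬛❓❓⬛
❓❓❓⬛⬛⬜⬛⬛❓❓⬛
❓❓❓⬛⬛⬜⬛⬛❓❓⬛
❓❓❓⬛⬛⬜⬛⬛❓❓⬛
❓❓❓⬛⬛⬜⬛⬛❓❓⬛
❓❓❓❓❓❓❓❓❓❓⬛

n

❓❓❓❓❓❓❓❓❓❓⬛
❓❓❓❓❓❓❓❓❓❓⬛
❓❓❓❓❓❓❓❓❓❓⬛
❓❓❓⬛⬛⬛⬛⬛❓❓⬛
❓❓❓⬛⬛⬛⬛⬛❓❓⬛
❓❓❓⬜⬜🔴⬛⬛❓❓⬛
❓❓❓⬛⬛⬜⬛⬛❓❓⬛
❓❓❓⬛⬛⬜⬛⬛❓❓⬛
❓❓❓⬛⬛⬜⬛⬛❓❓⬛
❓❓❓⬛⬛⬜⬛⬛❓❓⬛
❓❓❓⬛⬛⬜⬛⬛❓❓⬛

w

❓❓❓❓❓❓❓❓❓❓❓
❓❓❓❓❓❓❓❓❓❓❓
❓❓❓❓❓❓❓❓❓❓❓
❓❓❓⬛⬛⬛⬛⬛⬛❓❓
❓❓❓⬛⬛⬛⬛⬛⬛❓❓
❓❓❓⬜⬜🔴⬜⬛⬛❓❓
❓❓❓⬛⬛⬛⬜⬛⬛❓❓
❓❓❓⬛⬛⬛⬜⬛⬛❓❓
❓❓❓❓⬛⬛⬜⬛⬛❓❓
❓❓❓❓⬛⬛⬜⬛⬛❓❓
❓❓❓❓⬛⬛⬜⬛⬛❓❓

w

❓❓❓❓❓❓❓❓❓❓❓
❓❓❓❓❓❓❓❓❓❓❓
❓❓❓❓❓❓❓❓❓❓❓
❓❓❓🚪⬛⬛⬛⬛⬛⬛❓
❓❓❓⬜⬛⬛⬛⬛⬛⬛❓
❓❓❓⬜⬜🔴⬜⬜⬛⬛❓
❓❓❓⬜⬛⬛⬛⬜⬛⬛❓
❓❓❓⬜⬛⬛⬛⬜⬛⬛❓
❓❓❓❓❓⬛⬛⬜⬛⬛❓
❓❓❓❓❓⬛⬛⬜⬛⬛❓
❓❓❓❓❓⬛⬛⬜⬛⬛❓

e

❓❓❓❓❓❓❓❓❓❓❓
❓❓❓❓❓❓❓❓❓❓❓
❓❓❓❓❓❓❓❓❓❓❓
❓❓🚪⬛⬛⬛⬛⬛⬛❓❓
❓❓⬜⬛⬛⬛⬛⬛⬛❓❓
❓❓⬜⬜⬜🔴⬜⬛⬛❓❓
❓❓⬜⬛⬛⬛⬜⬛⬛❓❓
❓❓⬜⬛⬛⬛⬜⬛⬛❓❓
❓❓❓❓⬛⬛⬜⬛⬛❓❓
❓❓❓❓⬛⬛⬜⬛⬛❓❓
❓❓❓❓⬛⬛⬜⬛⬛❓❓

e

❓❓❓❓❓❓❓❓❓❓⬛
❓❓❓❓❓❓❓❓❓❓⬛
❓❓❓❓❓❓❓❓❓❓⬛
❓🚪⬛⬛⬛⬛⬛⬛❓❓⬛
❓⬜⬛⬛⬛⬛⬛⬛❓❓⬛
❓⬜⬜⬜⬜🔴⬛⬛❓❓⬛
❓⬜⬛⬛⬛⬜⬛⬛❓❓⬛
❓⬜⬛⬛⬛⬜⬛⬛❓❓⬛
❓❓❓⬛⬛⬜⬛⬛❓❓⬛
❓❓❓⬛⬛⬜⬛⬛❓❓⬛
❓❓❓⬛⬛⬜⬛⬛❓❓⬛

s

❓❓❓❓❓❓❓❓❓❓⬛
❓❓❓❓❓❓❓❓❓❓⬛
❓🚪⬛⬛⬛⬛⬛⬛❓❓⬛
❓⬜⬛⬛⬛⬛⬛⬛❓❓⬛
❓⬜⬜⬜⬜⬜⬛⬛❓❓⬛
❓⬜⬛⬛⬛🔴⬛⬛❓❓⬛
❓⬜⬛⬛⬛⬜⬛⬛❓❓⬛
❓❓❓⬛⬛⬜⬛⬛❓❓⬛
❓❓❓⬛⬛⬜⬛⬛❓❓⬛
❓❓❓⬛⬛⬜⬛⬛❓❓⬛
❓❓❓❓❓❓❓❓❓❓⬛

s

❓❓❓❓❓❓❓❓❓❓⬛
❓🚪⬛⬛⬛⬛⬛⬛❓❓⬛
❓⬜⬛⬛⬛⬛⬛⬛❓❓⬛
❓⬜⬜⬜⬜⬜⬛⬛❓❓⬛
❓⬜⬛⬛⬛⬜⬛⬛❓❓⬛
❓⬜⬛⬛⬛🔴⬛⬛❓❓⬛
❓❓❓⬛⬛⬜⬛⬛❓❓⬛
❓❓❓⬛⬛⬜⬛⬛❓❓⬛
❓❓❓⬛⬛⬜⬛⬛❓❓⬛
❓❓❓❓❓❓❓❓❓❓⬛
❓❓❓❓❓❓❓❓❓❓⬛

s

❓🚪⬛⬛⬛⬛⬛⬛❓❓⬛
❓⬜⬛⬛⬛⬛⬛⬛❓❓⬛
❓⬜⬜⬜⬜⬜⬛⬛❓❓⬛
❓⬜⬛⬛⬛⬜⬛⬛❓❓⬛
❓⬜⬛⬛⬛⬜⬛⬛❓❓⬛
❓❓❓⬛⬛🔴⬛⬛❓❓⬛
❓❓❓⬛⬛⬜⬛⬛❓❓⬛
❓❓❓⬛⬛⬜⬛⬛❓❓⬛
❓❓❓❓❓❓❓❓❓❓⬛
❓❓❓❓❓❓❓❓❓❓⬛
❓❓❓❓❓❓❓❓❓❓⬛

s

❓⬜⬛⬛⬛⬛⬛⬛❓❓⬛
❓⬜⬜⬜⬜⬜⬛⬛❓❓⬛
❓⬜⬛⬛⬛⬜⬛⬛❓❓⬛
❓⬜⬛⬛⬛⬜⬛⬛❓❓⬛
❓❓❓⬛⬛⬜⬛⬛❓❓⬛
❓❓❓⬛⬛🔴⬛⬛❓❓⬛
❓❓❓⬛⬛⬜⬛⬛❓❓⬛
❓❓❓⬛⬛⬜⬛⬛❓❓⬛
❓❓❓❓❓❓❓❓❓❓⬛
❓❓❓❓❓❓❓❓❓❓⬛
❓❓❓❓❓❓❓❓❓❓⬛

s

❓⬜⬜⬜⬜⬜⬛⬛❓❓⬛
❓⬜⬛⬛⬛⬜⬛⬛❓❓⬛
❓⬜⬛⬛⬛⬜⬛⬛❓❓⬛
❓❓❓⬛⬛⬜⬛⬛❓❓⬛
❓❓❓⬛⬛⬜⬛⬛❓❓⬛
❓❓❓⬛⬛🔴⬛⬛❓❓⬛
❓❓❓⬛⬛⬜⬛⬛❓❓⬛
❓❓❓⬛⬛⬜⬛⬛❓❓⬛
❓❓❓❓❓❓❓❓❓❓⬛
❓❓❓❓❓❓❓❓❓❓⬛
❓❓❓❓❓❓❓❓❓❓⬛

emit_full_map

🚪⬛⬛⬛⬛⬛⬛
⬜⬛⬛⬛⬛⬛⬛
⬜⬜⬜⬜⬜⬛⬛
⬜⬛⬛⬛⬜⬛⬛
⬜⬛⬛⬛⬜⬛⬛
❓❓⬛⬛⬜⬛⬛
❓❓⬛⬛⬜⬛⬛
❓❓⬛⬛🔴⬛⬛
❓❓⬛⬛⬜⬛⬛
❓❓⬛⬛⬜⬛⬛

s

❓⬜⬛⬛⬛⬜⬛⬛❓❓⬛
❓⬜⬛⬛⬛⬜⬛⬛❓❓⬛
❓❓❓⬛⬛⬜⬛⬛❓❓⬛
❓❓❓⬛⬛⬜⬛⬛❓❓⬛
❓❓❓⬛⬛⬜⬛⬛❓❓⬛
❓❓❓⬛⬛🔴⬛⬛❓❓⬛
❓❓❓⬛⬛⬜⬛⬛❓❓⬛
❓❓❓⬛⬛⬜⬛⬛❓❓⬛
❓❓❓❓❓❓❓❓❓❓⬛
❓❓❓❓❓❓❓❓❓❓⬛
❓❓❓❓❓❓❓❓❓❓⬛

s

❓⬜⬛⬛⬛⬜⬛⬛❓❓⬛
❓❓❓⬛⬛⬜⬛⬛❓❓⬛
❓❓❓⬛⬛⬜⬛⬛❓❓⬛
❓❓❓⬛⬛⬜⬛⬛❓❓⬛
❓❓❓⬛⬛⬜⬛⬛❓❓⬛
❓❓❓⬛⬛🔴⬛⬛❓❓⬛
❓❓❓⬛⬛⬜⬛⬛❓❓⬛
❓❓❓⬛⬛⬜⬛⬛❓❓⬛
❓❓❓❓❓❓❓❓❓❓⬛
❓❓❓❓❓❓❓❓❓❓⬛
❓❓❓❓❓❓❓❓❓❓⬛

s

❓❓❓⬛⬛⬜⬛⬛❓❓⬛
❓❓❓⬛⬛⬜⬛⬛❓❓⬛
❓❓❓⬛⬛⬜⬛⬛❓❓⬛
❓❓❓⬛⬛⬜⬛⬛❓❓⬛
❓❓❓⬛⬛⬜⬛⬛❓❓⬛
❓❓❓⬛⬛🔴⬛⬛❓❓⬛
❓❓❓⬛⬛⬜⬛⬛❓❓⬛
❓❓❓⬛⬛⬜⬛⬛❓❓⬛
❓❓❓❓❓❓❓❓❓❓⬛
❓❓❓❓❓❓❓❓❓❓⬛
❓❓❓❓❓❓❓❓❓❓⬛

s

❓❓❓⬛⬛⬜⬛⬛❓❓⬛
❓❓❓⬛⬛⬜⬛⬛❓❓⬛
❓❓❓⬛⬛⬜⬛⬛❓❓⬛
❓❓❓⬛⬛⬜⬛⬛❓❓⬛
❓❓❓⬛⬛⬜⬛⬛❓❓⬛
❓❓❓⬛⬛🔴⬛⬛❓❓⬛
❓❓❓⬛⬛⬜⬛⬛❓❓⬛
❓❓❓⬛⬛⬜⬛⬛❓❓⬛
❓❓❓❓❓❓❓❓❓❓⬛
❓❓❓❓❓❓❓❓❓❓⬛
❓❓❓❓❓❓❓❓❓❓⬛

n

❓❓❓⬛⬛⬜⬛⬛❓❓⬛
❓❓❓⬛⬛⬜⬛⬛❓❓⬛
❓❓❓⬛⬛⬜⬛⬛❓❓⬛
❓❓❓⬛⬛⬜⬛⬛❓❓⬛
❓❓❓⬛⬛⬜⬛⬛❓❓⬛
❓❓❓⬛⬛🔴⬛⬛❓❓⬛
❓❓❓⬛⬛⬜⬛⬛❓❓⬛
❓❓❓⬛⬛⬜⬛⬛❓❓⬛
❓❓❓⬛⬛⬜⬛⬛❓❓⬛
❓❓❓❓❓❓❓❓❓❓⬛
❓❓❓❓❓❓❓❓❓❓⬛
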